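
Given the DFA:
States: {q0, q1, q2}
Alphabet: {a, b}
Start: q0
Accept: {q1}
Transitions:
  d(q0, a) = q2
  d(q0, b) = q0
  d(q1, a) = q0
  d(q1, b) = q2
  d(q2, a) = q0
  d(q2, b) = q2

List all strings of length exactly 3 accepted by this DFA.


All strings of length 3: 8 total
Accepted: 0

None


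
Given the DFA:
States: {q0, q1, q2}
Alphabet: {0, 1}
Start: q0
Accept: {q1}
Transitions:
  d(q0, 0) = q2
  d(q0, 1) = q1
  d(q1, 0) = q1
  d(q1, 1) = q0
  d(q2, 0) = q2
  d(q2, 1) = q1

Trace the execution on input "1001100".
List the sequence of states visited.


Input: 1001100
d(q0, 1) = q1
d(q1, 0) = q1
d(q1, 0) = q1
d(q1, 1) = q0
d(q0, 1) = q1
d(q1, 0) = q1
d(q1, 0) = q1


q0 -> q1 -> q1 -> q1 -> q0 -> q1 -> q1 -> q1


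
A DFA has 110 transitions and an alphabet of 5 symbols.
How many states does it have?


Each state has exactly one transition per symbol.
states = transitions / |alphabet| = 110 / 5 = 22

22


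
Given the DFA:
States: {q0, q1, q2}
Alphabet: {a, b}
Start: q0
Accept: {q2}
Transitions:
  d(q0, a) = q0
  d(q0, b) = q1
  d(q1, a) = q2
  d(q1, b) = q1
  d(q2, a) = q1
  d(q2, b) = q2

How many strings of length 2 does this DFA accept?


Enumerating all length-2 strings:
  "aa" -> q0 [reject]
  "ab" -> q1 [reject]
  "ba" -> q2 [accept]
  "bb" -> q1 [reject]

1 out of 4


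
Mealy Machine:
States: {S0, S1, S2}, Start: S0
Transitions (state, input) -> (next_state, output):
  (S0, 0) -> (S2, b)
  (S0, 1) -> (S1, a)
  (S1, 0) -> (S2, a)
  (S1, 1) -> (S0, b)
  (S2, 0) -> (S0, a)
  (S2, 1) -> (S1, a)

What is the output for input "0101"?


Step-by-step:
  (S0, 0) -> (S2, b)
  (S2, 1) -> (S1, a)
  (S1, 0) -> (S2, a)
  (S2, 1) -> (S1, a)

"baaa"


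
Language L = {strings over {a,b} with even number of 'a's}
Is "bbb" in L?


count('a') = 0; 0 mod 2 = 0

Yes, "bbb" is in L


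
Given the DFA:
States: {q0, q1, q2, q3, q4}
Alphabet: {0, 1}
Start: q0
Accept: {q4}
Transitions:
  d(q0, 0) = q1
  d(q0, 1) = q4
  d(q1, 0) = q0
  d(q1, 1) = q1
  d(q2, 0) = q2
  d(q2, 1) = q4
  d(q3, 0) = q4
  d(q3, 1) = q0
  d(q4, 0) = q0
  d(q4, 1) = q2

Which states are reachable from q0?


BFS from q0:
  layer 0: {q0}
  layer 1: {q1, q4}
  layer 2: {q2}

{q0, q1, q2, q4}


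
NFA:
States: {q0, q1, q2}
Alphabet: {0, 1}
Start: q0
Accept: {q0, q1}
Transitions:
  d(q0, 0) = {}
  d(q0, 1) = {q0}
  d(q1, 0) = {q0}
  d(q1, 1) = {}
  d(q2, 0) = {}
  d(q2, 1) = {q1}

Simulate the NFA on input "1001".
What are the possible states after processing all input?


Start: {q0}
  --1--> {q0}
  --0--> {}
  --0--> {}
  --1--> {}

{} (empty set, no valid transitions)


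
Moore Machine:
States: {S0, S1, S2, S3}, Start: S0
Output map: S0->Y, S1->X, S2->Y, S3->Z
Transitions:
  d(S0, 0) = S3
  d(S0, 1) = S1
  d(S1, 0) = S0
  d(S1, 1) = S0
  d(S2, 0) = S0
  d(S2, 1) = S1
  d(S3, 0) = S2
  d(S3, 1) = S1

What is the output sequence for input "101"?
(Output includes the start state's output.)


Start: S0 (output Y)
  --1--> S1 (output X)
  --0--> S0 (output Y)
  --1--> S1 (output X)

"YXYX"


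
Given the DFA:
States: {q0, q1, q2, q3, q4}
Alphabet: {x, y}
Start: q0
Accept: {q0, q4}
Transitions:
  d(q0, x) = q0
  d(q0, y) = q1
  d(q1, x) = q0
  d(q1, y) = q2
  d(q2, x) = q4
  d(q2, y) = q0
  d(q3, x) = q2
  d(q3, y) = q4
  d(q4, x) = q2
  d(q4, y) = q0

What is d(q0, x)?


Looking up transition d(q0, x)

q0


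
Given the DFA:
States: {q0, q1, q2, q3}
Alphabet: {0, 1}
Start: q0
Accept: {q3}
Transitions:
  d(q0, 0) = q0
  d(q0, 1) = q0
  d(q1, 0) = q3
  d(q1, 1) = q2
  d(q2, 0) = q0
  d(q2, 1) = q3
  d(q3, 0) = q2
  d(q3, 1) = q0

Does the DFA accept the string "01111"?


Trace: q0 -> q0 -> q0 -> q0 -> q0 -> q0
Final state: q0
Accept states: {q3}

No, rejected (final state q0 is not an accept state)


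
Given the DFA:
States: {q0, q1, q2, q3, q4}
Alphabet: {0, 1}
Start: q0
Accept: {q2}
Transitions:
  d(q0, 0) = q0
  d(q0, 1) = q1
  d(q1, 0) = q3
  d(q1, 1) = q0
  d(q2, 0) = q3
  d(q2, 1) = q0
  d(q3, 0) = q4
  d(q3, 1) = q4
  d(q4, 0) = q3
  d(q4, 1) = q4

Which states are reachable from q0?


BFS from q0:
  layer 0: {q0}
  layer 1: {q1}
  layer 2: {q3}
  layer 3: {q4}

{q0, q1, q3, q4}


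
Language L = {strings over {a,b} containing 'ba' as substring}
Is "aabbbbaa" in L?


'ba' occurs at index 5

Yes, "aabbbbaa" is in L


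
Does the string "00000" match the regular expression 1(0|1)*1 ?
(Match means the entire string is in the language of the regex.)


|string| = 5; first = '0'; last = '0'

No, "00000" does not match 1(0|1)*1


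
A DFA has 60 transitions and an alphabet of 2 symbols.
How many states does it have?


Each state has exactly one transition per symbol.
states = transitions / |alphabet| = 60 / 2 = 30

30


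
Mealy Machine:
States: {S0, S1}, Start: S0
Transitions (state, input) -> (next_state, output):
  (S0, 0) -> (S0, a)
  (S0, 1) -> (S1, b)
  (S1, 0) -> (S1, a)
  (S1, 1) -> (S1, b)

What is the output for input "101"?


Step-by-step:
  (S0, 1) -> (S1, b)
  (S1, 0) -> (S1, a)
  (S1, 1) -> (S1, b)

"bab"


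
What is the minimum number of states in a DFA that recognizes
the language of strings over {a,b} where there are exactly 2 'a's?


States: count = 0, 1, ..., 2 (that's 3 states), plus a dead state for count > 2.
Total: 3 + 1 = 4. Accept = count-2 state.

4


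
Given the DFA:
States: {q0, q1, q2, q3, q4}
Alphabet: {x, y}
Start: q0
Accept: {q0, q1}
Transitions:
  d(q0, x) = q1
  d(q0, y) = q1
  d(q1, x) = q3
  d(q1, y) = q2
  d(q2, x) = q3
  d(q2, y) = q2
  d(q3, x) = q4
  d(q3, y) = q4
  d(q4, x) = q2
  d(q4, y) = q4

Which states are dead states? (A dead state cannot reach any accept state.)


Forward reachability from each state:
  q0 -> reaches accept state q0 (live)
  q1 -> reaches accept state q1 (live)
  q2 -> reaches {q2, q3, q4}, no accept state (dead)
  q3 -> reaches {q2, q3, q4}, no accept state (dead)
  q4 -> reaches {q2, q3, q4}, no accept state (dead)

{q2, q3, q4}


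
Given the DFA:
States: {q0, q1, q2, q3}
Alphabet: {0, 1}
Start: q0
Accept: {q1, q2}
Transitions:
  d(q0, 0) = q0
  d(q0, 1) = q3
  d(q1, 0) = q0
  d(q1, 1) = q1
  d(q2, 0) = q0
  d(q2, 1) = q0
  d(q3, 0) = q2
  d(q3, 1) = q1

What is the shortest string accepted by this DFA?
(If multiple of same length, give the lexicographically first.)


BFS by string length (lex-first path to each state shown):
  len 0: q0<-""
  len 1: q0<-"0", q3<-"1"
  len 2: q0<-"00", q1<-"11", q2<-"10", q3<-"01"
Found accept state at length 2.

"10"


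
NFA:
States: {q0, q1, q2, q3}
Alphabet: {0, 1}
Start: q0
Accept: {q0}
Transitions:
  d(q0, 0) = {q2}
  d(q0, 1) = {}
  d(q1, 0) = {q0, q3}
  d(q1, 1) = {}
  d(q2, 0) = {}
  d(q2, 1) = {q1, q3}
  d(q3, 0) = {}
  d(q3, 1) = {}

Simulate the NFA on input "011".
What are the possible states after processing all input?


Start: {q0}
  --0--> {q2}
  --1--> {q1, q3}
  --1--> {}

{} (empty set, no valid transitions)


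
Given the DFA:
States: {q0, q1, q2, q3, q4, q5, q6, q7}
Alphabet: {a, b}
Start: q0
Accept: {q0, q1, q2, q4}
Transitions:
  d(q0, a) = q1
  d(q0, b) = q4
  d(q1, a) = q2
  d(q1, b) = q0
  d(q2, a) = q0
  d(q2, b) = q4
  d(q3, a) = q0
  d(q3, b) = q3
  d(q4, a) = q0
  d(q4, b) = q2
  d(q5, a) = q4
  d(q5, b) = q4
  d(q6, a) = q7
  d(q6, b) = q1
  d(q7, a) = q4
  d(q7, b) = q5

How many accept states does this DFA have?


Accept states listed: {q0, q1, q2, q4}
Counting: q0(1) q1(2) q2(3) q4(4)

4


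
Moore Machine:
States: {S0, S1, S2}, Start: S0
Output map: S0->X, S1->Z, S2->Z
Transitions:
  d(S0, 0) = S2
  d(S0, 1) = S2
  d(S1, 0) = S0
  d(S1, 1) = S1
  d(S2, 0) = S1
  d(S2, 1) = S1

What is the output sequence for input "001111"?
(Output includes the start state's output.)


Start: S0 (output X)
  --0--> S2 (output Z)
  --0--> S1 (output Z)
  --1--> S1 (output Z)
  --1--> S1 (output Z)
  --1--> S1 (output Z)
  --1--> S1 (output Z)

"XZZZZZZ"


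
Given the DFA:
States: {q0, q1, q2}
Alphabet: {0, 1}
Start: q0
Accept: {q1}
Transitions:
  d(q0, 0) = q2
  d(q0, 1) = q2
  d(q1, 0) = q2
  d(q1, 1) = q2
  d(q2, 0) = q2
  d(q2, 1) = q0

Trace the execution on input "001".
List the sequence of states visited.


Input: 001
d(q0, 0) = q2
d(q2, 0) = q2
d(q2, 1) = q0


q0 -> q2 -> q2 -> q0


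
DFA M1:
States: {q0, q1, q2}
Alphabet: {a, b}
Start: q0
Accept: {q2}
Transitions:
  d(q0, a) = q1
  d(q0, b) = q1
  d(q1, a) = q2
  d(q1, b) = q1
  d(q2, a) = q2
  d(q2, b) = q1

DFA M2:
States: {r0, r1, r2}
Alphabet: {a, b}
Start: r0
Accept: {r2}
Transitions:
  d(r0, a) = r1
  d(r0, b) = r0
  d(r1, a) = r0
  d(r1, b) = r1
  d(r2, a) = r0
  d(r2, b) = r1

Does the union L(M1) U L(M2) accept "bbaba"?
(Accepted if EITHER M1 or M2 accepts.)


M1: final=q2 accepted=True
M2: final=r0 accepted=False

Yes, union accepts


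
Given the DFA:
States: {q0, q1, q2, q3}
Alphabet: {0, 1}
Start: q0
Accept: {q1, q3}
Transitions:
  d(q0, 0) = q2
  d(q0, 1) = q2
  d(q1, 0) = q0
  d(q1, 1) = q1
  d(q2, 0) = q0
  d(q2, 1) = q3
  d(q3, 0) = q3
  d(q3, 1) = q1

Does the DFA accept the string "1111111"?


Trace: q0 -> q2 -> q3 -> q1 -> q1 -> q1 -> q1 -> q1
Final state: q1
Accept states: {q1, q3}

Yes, accepted (final state q1 is an accept state)


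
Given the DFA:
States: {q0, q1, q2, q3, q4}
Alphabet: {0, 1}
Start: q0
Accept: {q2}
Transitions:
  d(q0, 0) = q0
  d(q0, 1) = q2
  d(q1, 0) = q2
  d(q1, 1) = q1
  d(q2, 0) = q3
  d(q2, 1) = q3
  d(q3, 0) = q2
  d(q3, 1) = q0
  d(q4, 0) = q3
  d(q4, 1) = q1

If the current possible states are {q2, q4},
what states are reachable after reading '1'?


Apply transition on '1' from each current state:
  d(q2, 1) = q3
  d(q4, 1) = q1

{q1, q3}


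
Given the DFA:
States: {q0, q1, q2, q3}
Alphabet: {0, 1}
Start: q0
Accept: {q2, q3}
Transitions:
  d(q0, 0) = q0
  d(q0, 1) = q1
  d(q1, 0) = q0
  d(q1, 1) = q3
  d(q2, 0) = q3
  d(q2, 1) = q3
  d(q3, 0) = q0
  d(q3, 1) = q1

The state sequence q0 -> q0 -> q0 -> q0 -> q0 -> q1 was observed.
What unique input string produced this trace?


Trace back each transition to find the symbol:
  q0 --[0]--> q0
  q0 --[0]--> q0
  q0 --[0]--> q0
  q0 --[0]--> q0
  q0 --[1]--> q1

"00001"


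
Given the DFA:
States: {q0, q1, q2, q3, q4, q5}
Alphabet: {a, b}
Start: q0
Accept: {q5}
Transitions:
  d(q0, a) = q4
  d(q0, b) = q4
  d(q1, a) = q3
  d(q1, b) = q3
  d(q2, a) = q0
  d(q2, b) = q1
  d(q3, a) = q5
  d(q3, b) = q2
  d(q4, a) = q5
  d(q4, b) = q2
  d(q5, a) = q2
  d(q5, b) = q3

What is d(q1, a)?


Looking up transition d(q1, a)

q3


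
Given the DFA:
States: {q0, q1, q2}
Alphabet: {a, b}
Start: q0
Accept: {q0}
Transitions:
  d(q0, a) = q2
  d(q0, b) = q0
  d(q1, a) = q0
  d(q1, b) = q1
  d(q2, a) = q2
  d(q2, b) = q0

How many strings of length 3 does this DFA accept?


Enumerating all length-3 strings:
  "aaa" -> q2 [reject]
  "aab" -> q0 [accept]
  "aba" -> q2 [reject]
  "abb" -> q0 [accept]
  "baa" -> q2 [reject]
  "bab" -> q0 [accept]
  "bba" -> q2 [reject]
  "bbb" -> q0 [accept]

4 out of 8


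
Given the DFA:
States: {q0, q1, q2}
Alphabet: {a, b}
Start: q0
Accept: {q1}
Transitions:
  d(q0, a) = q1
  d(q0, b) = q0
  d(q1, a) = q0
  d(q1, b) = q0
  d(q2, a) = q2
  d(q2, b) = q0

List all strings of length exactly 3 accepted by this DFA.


All strings of length 3: 8 total
Accepted: 3

"aaa", "aba", "bba"


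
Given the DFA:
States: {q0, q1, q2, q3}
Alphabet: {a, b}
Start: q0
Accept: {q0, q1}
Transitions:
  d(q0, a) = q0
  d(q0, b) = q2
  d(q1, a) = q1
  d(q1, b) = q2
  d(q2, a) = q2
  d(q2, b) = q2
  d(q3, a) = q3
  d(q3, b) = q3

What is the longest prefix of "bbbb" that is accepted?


Run the DFA, marking each prefix where the state is accepting:
  "" -> q0 [accept]
  "b" -> q2 [reject]
  "bb" -> q2 [reject]
  "bbb" -> q2 [reject]
  "bbbb" -> q2 [reject]

""


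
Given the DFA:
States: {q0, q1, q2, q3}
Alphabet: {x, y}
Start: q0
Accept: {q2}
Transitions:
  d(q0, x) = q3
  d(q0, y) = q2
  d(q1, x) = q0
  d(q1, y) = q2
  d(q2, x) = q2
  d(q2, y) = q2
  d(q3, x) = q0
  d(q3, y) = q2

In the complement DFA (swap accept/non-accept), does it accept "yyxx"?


Trace: q0 -> q2 -> q2 -> q2 -> q2
Final: q2
Original accept: {q2}
Complement: q2 is in original accept

No, complement rejects (original accepts)


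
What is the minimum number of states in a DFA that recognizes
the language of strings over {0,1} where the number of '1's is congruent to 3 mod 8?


States track (count of '1') mod 8.
Need 8 states: one per remainder 0..7; accept = remainder 3.

8


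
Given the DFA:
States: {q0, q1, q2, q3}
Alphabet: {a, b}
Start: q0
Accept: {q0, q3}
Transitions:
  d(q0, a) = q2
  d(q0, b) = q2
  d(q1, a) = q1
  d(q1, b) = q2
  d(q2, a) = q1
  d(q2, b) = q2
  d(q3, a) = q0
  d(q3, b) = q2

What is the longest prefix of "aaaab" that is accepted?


Run the DFA, marking each prefix where the state is accepting:
  "" -> q0 [accept]
  "a" -> q2 [reject]
  "aa" -> q1 [reject]
  "aaa" -> q1 [reject]
  "aaaa" -> q1 [reject]
  "aaaab" -> q2 [reject]

""


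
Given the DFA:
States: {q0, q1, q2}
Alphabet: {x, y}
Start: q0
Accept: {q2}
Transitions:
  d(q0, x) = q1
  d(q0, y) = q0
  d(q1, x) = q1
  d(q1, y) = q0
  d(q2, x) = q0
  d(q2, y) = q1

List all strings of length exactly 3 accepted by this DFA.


All strings of length 3: 8 total
Accepted: 0

None


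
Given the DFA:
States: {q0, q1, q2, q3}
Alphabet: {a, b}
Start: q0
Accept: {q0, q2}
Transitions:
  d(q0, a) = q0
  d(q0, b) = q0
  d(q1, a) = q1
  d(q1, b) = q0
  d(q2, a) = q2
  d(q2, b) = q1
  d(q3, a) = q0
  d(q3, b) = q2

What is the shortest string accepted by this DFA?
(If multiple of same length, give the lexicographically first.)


BFS by string length (lex-first path to each state shown):
  len 0: q0<-""
Found accept state at length 0.

"" (empty string)


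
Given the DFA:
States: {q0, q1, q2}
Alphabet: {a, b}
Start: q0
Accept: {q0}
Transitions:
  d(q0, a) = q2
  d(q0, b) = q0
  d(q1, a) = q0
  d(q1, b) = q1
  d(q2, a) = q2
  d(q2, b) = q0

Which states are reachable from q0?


BFS from q0:
  layer 0: {q0}
  layer 1: {q2}

{q0, q2}


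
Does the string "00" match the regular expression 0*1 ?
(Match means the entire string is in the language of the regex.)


|string| = 2; first = '0'; last = '0'

No, "00" does not match 0*1


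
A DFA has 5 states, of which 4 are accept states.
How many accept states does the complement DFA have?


Complement swaps accept and non-accept states.
5 - 4 = 1

1


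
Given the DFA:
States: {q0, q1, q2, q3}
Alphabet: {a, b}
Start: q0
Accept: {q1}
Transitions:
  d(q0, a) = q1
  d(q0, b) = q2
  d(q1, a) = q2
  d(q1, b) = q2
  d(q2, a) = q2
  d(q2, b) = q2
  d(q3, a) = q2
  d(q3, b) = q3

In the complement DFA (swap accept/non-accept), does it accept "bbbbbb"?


Trace: q0 -> q2 -> q2 -> q2 -> q2 -> q2 -> q2
Final: q2
Original accept: {q1}
Complement: q2 is not in original accept

Yes, complement accepts (original rejects)


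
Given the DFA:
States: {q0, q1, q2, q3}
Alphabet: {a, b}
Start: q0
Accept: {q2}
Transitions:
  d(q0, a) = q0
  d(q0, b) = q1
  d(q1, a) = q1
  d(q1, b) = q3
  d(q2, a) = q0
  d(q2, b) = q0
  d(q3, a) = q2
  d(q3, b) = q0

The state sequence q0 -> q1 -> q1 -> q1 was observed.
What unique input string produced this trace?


Trace back each transition to find the symbol:
  q0 --[b]--> q1
  q1 --[a]--> q1
  q1 --[a]--> q1

"baa"


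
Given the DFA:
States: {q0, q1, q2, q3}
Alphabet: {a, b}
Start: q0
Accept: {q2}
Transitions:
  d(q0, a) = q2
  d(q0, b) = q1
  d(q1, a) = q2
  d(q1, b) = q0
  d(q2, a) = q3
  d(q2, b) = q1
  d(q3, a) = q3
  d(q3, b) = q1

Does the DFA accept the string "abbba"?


Trace: q0 -> q2 -> q1 -> q0 -> q1 -> q2
Final state: q2
Accept states: {q2}

Yes, accepted (final state q2 is an accept state)


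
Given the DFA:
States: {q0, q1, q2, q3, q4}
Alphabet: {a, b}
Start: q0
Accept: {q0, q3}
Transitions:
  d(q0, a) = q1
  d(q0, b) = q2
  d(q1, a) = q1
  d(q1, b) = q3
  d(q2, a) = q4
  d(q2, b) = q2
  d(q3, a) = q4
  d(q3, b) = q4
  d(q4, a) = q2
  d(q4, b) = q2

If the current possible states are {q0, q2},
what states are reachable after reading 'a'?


Apply transition on 'a' from each current state:
  d(q0, a) = q1
  d(q2, a) = q4

{q1, q4}


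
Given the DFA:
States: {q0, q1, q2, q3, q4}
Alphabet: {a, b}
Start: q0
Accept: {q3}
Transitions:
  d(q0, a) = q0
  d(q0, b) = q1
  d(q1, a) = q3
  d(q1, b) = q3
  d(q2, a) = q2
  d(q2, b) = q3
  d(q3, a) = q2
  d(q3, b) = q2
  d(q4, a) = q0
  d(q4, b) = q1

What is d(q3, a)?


Looking up transition d(q3, a)

q2


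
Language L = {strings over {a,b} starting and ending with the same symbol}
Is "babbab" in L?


first = 'b', last = 'b'

Yes, "babbab" is in L


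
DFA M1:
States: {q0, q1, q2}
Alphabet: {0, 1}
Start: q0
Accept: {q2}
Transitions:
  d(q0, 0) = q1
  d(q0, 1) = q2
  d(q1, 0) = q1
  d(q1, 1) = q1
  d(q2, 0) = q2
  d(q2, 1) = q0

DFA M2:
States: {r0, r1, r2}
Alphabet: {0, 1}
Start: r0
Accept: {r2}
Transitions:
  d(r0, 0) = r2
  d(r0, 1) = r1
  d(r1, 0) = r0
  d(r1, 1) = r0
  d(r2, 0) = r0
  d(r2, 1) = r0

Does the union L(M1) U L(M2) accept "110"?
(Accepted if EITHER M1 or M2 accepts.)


M1: final=q1 accepted=False
M2: final=r2 accepted=True

Yes, union accepts


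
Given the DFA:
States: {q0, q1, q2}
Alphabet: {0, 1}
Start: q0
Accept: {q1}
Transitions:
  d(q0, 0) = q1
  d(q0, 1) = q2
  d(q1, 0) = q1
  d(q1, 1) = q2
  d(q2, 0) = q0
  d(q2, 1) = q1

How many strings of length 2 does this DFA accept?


Enumerating all length-2 strings:
  "00" -> q1 [accept]
  "01" -> q2 [reject]
  "10" -> q0 [reject]
  "11" -> q1 [accept]

2 out of 4


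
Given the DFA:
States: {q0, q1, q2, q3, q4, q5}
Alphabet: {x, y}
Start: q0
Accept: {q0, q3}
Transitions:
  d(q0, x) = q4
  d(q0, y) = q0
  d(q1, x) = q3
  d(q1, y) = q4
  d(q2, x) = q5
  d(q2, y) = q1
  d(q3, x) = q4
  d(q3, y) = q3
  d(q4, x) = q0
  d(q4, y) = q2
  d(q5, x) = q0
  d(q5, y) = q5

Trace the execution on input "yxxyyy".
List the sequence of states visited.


Input: yxxyyy
d(q0, y) = q0
d(q0, x) = q4
d(q4, x) = q0
d(q0, y) = q0
d(q0, y) = q0
d(q0, y) = q0


q0 -> q0 -> q4 -> q0 -> q0 -> q0 -> q0


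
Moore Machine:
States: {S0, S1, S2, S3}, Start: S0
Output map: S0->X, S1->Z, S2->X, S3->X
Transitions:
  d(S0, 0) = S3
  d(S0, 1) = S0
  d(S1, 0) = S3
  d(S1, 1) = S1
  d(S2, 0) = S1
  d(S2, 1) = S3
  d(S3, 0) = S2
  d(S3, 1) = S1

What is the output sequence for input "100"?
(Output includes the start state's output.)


Start: S0 (output X)
  --1--> S0 (output X)
  --0--> S3 (output X)
  --0--> S2 (output X)

"XXXX"


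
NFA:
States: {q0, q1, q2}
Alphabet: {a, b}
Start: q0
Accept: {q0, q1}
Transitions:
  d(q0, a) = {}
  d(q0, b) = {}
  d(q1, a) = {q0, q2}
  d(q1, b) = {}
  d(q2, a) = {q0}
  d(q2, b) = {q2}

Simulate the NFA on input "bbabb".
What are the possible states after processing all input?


Start: {q0}
  --b--> {}
  --b--> {}
  --a--> {}
  --b--> {}
  --b--> {}

{} (empty set, no valid transitions)


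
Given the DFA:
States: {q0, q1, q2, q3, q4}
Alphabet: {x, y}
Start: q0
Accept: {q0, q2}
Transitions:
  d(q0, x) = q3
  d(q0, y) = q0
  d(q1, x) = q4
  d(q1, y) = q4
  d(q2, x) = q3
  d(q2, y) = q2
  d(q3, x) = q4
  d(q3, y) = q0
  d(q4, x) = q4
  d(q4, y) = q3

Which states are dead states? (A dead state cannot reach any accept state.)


Forward reachability from each state:
  q0 -> reaches accept state q0 (live)
  q1 -> reaches accept state q0 (live)
  q2 -> reaches accept state q0 (live)
  q3 -> reaches accept state q0 (live)
  q4 -> reaches accept state q0 (live)

None (all states can reach an accept state)


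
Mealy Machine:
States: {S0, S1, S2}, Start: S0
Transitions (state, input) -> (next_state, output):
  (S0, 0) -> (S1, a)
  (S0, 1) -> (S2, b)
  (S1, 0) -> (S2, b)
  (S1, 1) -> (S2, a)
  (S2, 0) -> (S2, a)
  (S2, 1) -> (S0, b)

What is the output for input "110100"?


Step-by-step:
  (S0, 1) -> (S2, b)
  (S2, 1) -> (S0, b)
  (S0, 0) -> (S1, a)
  (S1, 1) -> (S2, a)
  (S2, 0) -> (S2, a)
  (S2, 0) -> (S2, a)

"bbaaaa"


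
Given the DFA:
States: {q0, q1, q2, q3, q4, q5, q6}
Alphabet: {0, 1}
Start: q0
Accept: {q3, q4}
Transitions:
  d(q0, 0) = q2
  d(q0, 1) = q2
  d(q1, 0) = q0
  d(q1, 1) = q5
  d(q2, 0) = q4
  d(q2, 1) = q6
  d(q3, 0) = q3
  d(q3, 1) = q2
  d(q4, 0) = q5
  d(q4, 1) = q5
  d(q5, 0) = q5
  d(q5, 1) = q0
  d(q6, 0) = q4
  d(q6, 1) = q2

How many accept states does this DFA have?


Accept states listed: {q3, q4}
Counting: q3(1) q4(2)

2


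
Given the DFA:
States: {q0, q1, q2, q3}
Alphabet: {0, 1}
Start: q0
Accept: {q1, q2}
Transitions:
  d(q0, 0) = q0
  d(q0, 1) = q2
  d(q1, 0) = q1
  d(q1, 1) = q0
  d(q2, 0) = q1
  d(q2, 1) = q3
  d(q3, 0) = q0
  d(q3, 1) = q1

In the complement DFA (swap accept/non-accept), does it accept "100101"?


Trace: q0 -> q2 -> q1 -> q1 -> q0 -> q0 -> q2
Final: q2
Original accept: {q1, q2}
Complement: q2 is in original accept

No, complement rejects (original accepts)


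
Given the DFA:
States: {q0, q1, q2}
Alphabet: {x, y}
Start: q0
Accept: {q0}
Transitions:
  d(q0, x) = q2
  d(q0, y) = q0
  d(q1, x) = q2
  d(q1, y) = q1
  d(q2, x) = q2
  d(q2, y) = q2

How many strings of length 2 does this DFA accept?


Enumerating all length-2 strings:
  "xx" -> q2 [reject]
  "xy" -> q2 [reject]
  "yx" -> q2 [reject]
  "yy" -> q0 [accept]

1 out of 4


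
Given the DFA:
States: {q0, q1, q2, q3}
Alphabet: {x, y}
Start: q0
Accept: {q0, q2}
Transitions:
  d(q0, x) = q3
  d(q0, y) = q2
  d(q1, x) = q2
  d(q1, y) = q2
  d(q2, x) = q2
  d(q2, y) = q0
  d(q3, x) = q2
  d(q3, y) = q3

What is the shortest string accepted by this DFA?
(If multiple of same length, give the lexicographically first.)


BFS by string length (lex-first path to each state shown):
  len 0: q0<-""
Found accept state at length 0.

"" (empty string)


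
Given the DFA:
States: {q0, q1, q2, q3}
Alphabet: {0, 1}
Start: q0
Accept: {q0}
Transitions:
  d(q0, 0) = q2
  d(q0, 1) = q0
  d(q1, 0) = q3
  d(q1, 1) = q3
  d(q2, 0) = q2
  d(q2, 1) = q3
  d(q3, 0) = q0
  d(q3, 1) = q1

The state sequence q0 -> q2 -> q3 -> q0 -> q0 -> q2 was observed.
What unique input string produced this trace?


Trace back each transition to find the symbol:
  q0 --[0]--> q2
  q2 --[1]--> q3
  q3 --[0]--> q0
  q0 --[1]--> q0
  q0 --[0]--> q2

"01010"


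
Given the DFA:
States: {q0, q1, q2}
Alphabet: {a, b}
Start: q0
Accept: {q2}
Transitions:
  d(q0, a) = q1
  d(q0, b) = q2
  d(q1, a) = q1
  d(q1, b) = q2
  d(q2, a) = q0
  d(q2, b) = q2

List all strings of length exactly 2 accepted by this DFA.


All strings of length 2: 4 total
Accepted: 2

"ab", "bb"


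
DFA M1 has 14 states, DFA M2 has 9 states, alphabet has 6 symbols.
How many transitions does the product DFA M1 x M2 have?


Product DFA has 14 * 9 = 126 states.
Each has 6 transitions: 126 * 6 = 756

756


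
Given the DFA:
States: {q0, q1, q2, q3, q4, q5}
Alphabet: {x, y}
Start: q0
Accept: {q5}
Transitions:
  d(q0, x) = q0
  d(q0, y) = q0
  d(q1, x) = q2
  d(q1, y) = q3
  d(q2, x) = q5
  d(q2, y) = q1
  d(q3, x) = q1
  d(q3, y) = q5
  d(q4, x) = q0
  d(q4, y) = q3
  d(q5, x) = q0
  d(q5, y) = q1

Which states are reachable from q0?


BFS from q0:
  layer 0: {q0}

{q0}


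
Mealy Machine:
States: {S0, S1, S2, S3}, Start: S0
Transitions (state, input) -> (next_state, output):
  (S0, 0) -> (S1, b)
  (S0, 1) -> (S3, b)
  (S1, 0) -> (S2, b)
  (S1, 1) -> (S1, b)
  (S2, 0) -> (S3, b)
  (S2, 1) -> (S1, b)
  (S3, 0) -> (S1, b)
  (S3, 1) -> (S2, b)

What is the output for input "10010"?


Step-by-step:
  (S0, 1) -> (S3, b)
  (S3, 0) -> (S1, b)
  (S1, 0) -> (S2, b)
  (S2, 1) -> (S1, b)
  (S1, 0) -> (S2, b)

"bbbbb"


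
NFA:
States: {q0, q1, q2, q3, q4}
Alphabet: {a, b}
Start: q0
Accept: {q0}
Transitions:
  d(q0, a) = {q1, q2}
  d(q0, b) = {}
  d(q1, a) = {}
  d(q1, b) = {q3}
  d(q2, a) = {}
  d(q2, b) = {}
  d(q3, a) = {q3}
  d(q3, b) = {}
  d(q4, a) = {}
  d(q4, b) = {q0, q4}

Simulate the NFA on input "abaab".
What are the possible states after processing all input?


Start: {q0}
  --a--> {q1, q2}
  --b--> {q3}
  --a--> {q3}
  --a--> {q3}
  --b--> {}

{} (empty set, no valid transitions)


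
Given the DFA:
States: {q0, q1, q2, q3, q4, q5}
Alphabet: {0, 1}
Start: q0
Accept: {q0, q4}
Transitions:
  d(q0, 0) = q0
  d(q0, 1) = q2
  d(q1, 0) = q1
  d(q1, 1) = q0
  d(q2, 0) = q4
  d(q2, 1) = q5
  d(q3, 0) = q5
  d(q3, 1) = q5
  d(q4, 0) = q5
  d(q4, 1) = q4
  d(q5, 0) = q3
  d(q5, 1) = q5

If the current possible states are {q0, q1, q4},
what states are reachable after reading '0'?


Apply transition on '0' from each current state:
  d(q0, 0) = q0
  d(q1, 0) = q1
  d(q4, 0) = q5

{q0, q1, q5}


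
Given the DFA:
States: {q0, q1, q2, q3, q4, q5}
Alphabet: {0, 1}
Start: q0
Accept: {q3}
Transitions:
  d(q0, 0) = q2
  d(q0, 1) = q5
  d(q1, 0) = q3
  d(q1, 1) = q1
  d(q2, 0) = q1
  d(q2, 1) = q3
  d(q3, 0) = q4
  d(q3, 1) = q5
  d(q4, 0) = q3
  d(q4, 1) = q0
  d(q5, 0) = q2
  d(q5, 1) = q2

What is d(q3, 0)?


Looking up transition d(q3, 0)

q4


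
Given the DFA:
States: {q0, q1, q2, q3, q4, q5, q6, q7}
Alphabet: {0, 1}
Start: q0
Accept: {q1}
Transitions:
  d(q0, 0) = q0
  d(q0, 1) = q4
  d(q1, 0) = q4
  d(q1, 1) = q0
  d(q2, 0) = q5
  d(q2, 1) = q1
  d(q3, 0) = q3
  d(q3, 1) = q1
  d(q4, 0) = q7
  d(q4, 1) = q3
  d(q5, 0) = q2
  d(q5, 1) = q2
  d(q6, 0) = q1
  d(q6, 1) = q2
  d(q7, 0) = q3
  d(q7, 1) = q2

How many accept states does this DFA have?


Accept states listed: {q1}
Counting: q1(1)

1


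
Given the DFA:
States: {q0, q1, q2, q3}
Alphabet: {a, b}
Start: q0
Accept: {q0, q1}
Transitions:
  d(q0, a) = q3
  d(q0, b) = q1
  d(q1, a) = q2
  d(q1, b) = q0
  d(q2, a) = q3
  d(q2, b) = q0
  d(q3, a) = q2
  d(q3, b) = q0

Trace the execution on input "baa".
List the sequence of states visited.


Input: baa
d(q0, b) = q1
d(q1, a) = q2
d(q2, a) = q3


q0 -> q1 -> q2 -> q3


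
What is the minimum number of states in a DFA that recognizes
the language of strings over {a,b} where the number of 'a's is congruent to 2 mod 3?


States track (count of 'a') mod 3.
Need 3 states: one per remainder 0..2; accept = remainder 2.

3


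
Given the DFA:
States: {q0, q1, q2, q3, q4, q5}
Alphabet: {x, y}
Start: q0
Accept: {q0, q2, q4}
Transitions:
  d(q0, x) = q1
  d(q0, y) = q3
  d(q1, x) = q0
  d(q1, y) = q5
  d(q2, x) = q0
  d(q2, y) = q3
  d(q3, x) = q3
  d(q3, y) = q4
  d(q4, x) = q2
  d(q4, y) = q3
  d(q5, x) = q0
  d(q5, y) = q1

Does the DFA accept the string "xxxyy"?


Trace: q0 -> q1 -> q0 -> q1 -> q5 -> q1
Final state: q1
Accept states: {q0, q2, q4}

No, rejected (final state q1 is not an accept state)


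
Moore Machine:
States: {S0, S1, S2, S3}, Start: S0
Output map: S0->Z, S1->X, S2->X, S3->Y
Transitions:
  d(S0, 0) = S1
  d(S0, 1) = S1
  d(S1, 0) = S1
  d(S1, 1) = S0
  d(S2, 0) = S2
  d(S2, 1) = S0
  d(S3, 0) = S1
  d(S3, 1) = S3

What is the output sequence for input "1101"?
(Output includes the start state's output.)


Start: S0 (output Z)
  --1--> S1 (output X)
  --1--> S0 (output Z)
  --0--> S1 (output X)
  --1--> S0 (output Z)

"ZXZXZ"


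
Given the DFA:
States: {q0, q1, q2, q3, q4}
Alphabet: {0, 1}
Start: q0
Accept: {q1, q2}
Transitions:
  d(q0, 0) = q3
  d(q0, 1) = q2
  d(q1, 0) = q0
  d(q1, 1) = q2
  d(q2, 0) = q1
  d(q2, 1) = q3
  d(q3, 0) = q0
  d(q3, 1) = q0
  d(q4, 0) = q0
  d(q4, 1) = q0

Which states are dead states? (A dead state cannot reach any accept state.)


Forward reachability from each state:
  q0 -> reaches accept state q1 (live)
  q1 -> reaches accept state q1 (live)
  q2 -> reaches accept state q1 (live)
  q3 -> reaches accept state q1 (live)
  q4 -> reaches accept state q1 (live)

None (all states can reach an accept state)


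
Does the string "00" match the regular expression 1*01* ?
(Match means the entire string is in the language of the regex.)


|string| = 2; first = '0'; last = '0'

No, "00" does not match 1*01*


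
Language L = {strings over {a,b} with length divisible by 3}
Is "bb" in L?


length = 2; 2 mod 3 = 2

No, "bb" is not in L


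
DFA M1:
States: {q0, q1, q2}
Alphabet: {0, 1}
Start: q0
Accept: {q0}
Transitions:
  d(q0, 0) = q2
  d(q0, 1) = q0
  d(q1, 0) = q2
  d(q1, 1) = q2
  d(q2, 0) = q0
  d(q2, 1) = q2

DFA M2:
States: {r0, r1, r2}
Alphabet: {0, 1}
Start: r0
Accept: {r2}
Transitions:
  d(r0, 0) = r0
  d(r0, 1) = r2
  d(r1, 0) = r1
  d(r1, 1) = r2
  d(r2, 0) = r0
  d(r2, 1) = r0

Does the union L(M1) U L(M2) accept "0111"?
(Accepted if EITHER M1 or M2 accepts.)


M1: final=q2 accepted=False
M2: final=r2 accepted=True

Yes, union accepts


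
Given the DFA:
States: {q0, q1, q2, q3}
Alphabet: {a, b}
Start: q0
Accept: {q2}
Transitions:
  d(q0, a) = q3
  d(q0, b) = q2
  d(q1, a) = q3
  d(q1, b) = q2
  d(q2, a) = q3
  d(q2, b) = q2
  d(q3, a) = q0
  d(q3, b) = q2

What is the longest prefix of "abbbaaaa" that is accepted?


Run the DFA, marking each prefix where the state is accepting:
  "" -> q0 [reject]
  "a" -> q3 [reject]
  "ab" -> q2 [accept]
  "abb" -> q2 [accept]
  "abbb" -> q2 [accept]
  "abbba" -> q3 [reject]
  "abbbaa" -> q0 [reject]
  "abbbaaa" -> q3 [reject]
  "abbbaaaa" -> q0 [reject]

"abbb"


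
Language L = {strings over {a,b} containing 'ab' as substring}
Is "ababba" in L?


'ab' occurs at index 0

Yes, "ababba" is in L


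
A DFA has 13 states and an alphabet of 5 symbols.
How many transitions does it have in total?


Each state has exactly one transition per symbol.
13 * 5 = 65

65


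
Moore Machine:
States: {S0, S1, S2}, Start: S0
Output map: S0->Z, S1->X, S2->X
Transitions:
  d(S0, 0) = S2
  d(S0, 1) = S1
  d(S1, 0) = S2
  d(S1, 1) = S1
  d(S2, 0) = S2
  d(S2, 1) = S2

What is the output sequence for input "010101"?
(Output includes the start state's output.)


Start: S0 (output Z)
  --0--> S2 (output X)
  --1--> S2 (output X)
  --0--> S2 (output X)
  --1--> S2 (output X)
  --0--> S2 (output X)
  --1--> S2 (output X)

"ZXXXXXX"


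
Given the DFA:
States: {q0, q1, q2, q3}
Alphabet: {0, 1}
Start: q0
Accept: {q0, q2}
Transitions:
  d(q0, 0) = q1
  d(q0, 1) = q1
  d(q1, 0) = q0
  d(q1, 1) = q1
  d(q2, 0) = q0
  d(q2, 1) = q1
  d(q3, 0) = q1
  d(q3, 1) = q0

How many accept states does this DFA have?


Accept states listed: {q0, q2}
Counting: q0(1) q2(2)

2


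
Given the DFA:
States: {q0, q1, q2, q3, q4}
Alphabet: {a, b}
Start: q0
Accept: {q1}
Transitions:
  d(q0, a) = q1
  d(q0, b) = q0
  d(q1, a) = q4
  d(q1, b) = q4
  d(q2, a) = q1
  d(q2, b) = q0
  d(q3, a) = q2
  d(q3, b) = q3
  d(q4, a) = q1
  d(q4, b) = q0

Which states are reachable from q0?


BFS from q0:
  layer 0: {q0}
  layer 1: {q1}
  layer 2: {q4}

{q0, q1, q4}


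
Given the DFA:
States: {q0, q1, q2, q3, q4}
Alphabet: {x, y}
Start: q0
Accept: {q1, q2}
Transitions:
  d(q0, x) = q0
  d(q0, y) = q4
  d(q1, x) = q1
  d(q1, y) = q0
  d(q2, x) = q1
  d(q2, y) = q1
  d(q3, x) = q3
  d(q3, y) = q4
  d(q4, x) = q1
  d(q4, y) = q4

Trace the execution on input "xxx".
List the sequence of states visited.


Input: xxx
d(q0, x) = q0
d(q0, x) = q0
d(q0, x) = q0


q0 -> q0 -> q0 -> q0


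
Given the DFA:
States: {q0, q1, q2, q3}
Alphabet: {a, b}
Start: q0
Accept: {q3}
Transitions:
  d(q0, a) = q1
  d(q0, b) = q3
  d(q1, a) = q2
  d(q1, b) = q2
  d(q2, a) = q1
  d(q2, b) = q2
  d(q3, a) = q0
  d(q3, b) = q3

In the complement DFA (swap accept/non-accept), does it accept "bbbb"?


Trace: q0 -> q3 -> q3 -> q3 -> q3
Final: q3
Original accept: {q3}
Complement: q3 is in original accept

No, complement rejects (original accepts)


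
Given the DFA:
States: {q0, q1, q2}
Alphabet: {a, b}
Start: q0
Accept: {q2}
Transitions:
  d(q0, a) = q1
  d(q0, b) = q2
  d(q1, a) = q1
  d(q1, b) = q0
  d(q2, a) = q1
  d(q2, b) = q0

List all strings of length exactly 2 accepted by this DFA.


All strings of length 2: 4 total
Accepted: 0

None


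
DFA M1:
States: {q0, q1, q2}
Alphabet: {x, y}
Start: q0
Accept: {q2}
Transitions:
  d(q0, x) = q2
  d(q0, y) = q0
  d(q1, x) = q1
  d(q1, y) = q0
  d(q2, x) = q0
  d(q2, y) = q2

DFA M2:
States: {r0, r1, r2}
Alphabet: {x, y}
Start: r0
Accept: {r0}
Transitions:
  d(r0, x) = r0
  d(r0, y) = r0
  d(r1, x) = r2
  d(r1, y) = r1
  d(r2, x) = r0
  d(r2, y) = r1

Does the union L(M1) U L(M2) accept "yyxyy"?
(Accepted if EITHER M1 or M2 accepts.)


M1: final=q2 accepted=True
M2: final=r0 accepted=True

Yes, union accepts


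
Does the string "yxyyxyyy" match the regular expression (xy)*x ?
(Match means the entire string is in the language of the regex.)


|string| = 8; first = 'y'; last = 'y'

No, "yxyyxyyy" does not match (xy)*x


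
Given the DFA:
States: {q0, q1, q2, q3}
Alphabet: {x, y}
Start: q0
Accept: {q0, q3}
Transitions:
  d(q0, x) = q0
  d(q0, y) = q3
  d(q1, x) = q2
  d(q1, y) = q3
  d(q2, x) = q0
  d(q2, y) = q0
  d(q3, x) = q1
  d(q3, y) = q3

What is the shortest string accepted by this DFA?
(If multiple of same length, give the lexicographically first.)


BFS by string length (lex-first path to each state shown):
  len 0: q0<-""
Found accept state at length 0.

"" (empty string)


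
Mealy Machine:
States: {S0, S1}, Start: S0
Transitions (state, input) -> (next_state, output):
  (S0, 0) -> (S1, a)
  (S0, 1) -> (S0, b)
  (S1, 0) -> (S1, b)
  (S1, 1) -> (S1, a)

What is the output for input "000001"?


Step-by-step:
  (S0, 0) -> (S1, a)
  (S1, 0) -> (S1, b)
  (S1, 0) -> (S1, b)
  (S1, 0) -> (S1, b)
  (S1, 0) -> (S1, b)
  (S1, 1) -> (S1, a)

"abbbba"


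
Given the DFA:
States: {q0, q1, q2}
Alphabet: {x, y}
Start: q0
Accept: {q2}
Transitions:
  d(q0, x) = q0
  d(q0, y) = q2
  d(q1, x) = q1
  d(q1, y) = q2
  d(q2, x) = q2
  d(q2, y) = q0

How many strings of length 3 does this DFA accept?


Enumerating all length-3 strings:
  "xxx" -> q0 [reject]
  "xxy" -> q2 [accept]
  "xyx" -> q2 [accept]
  "xyy" -> q0 [reject]
  "yxx" -> q2 [accept]
  "yxy" -> q0 [reject]
  "yyx" -> q0 [reject]
  "yyy" -> q2 [accept]

4 out of 8


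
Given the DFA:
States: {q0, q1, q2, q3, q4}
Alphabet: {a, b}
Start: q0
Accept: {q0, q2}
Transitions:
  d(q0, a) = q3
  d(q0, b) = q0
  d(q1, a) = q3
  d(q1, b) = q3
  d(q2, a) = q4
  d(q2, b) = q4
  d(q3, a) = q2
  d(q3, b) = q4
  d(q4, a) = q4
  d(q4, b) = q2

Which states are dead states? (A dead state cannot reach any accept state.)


Forward reachability from each state:
  q0 -> reaches accept state q0 (live)
  q1 -> reaches accept state q2 (live)
  q2 -> reaches accept state q2 (live)
  q3 -> reaches accept state q2 (live)
  q4 -> reaches accept state q2 (live)

None (all states can reach an accept state)


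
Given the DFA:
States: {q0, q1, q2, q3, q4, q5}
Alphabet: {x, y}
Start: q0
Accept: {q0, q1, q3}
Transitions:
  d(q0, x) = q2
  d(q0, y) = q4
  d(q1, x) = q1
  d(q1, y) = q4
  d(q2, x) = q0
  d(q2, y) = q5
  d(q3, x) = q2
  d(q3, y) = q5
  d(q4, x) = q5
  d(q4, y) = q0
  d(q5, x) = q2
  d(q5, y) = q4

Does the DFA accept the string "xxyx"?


Trace: q0 -> q2 -> q0 -> q4 -> q5
Final state: q5
Accept states: {q0, q1, q3}

No, rejected (final state q5 is not an accept state)


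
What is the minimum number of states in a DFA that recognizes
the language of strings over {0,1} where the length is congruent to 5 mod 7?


States track (length) mod 7.
Need 7 states: one per remainder 0..6; accept = remainder 5.

7


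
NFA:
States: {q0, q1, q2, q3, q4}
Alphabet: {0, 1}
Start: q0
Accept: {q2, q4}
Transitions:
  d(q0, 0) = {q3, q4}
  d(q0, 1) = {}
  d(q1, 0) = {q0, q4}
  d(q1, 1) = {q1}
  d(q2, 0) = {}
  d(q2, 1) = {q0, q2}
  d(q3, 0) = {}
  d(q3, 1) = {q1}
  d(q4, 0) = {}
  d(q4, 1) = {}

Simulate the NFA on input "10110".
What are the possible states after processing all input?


Start: {q0}
  --1--> {}
  --0--> {}
  --1--> {}
  --1--> {}
  --0--> {}

{} (empty set, no valid transitions)


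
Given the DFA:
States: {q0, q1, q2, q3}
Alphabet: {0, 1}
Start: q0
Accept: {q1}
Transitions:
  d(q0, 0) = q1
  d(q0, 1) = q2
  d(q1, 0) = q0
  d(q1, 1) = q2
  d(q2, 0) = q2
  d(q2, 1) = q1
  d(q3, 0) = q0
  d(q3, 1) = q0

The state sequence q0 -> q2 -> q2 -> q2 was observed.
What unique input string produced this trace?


Trace back each transition to find the symbol:
  q0 --[1]--> q2
  q2 --[0]--> q2
  q2 --[0]--> q2

"100"


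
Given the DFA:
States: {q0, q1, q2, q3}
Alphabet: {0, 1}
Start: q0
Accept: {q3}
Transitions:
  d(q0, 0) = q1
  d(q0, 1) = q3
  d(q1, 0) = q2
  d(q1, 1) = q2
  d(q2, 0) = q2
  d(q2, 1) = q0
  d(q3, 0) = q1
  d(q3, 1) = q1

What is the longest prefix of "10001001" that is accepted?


Run the DFA, marking each prefix where the state is accepting:
  "" -> q0 [reject]
  "1" -> q3 [accept]
  "10" -> q1 [reject]
  "100" -> q2 [reject]
  "1000" -> q2 [reject]
  "10001" -> q0 [reject]
  "100010" -> q1 [reject]
  "1000100" -> q2 [reject]
  "10001001" -> q0 [reject]

"1"


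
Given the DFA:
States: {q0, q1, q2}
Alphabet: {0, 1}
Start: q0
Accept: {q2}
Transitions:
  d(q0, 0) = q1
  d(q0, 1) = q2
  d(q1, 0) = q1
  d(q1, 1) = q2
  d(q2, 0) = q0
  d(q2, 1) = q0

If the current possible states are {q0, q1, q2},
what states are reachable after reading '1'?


Apply transition on '1' from each current state:
  d(q0, 1) = q2
  d(q1, 1) = q2
  d(q2, 1) = q0

{q0, q2}


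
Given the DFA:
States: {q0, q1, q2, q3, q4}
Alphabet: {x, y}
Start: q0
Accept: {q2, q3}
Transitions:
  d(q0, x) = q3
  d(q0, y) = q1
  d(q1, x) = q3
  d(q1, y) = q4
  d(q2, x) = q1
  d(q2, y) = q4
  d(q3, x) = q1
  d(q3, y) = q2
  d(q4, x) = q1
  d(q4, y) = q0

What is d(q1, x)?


Looking up transition d(q1, x)

q3


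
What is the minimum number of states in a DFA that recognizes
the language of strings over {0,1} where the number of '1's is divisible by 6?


States track (count of '1') mod 6.
Need 6 states: one per remainder 0..5; accept = remainder 0.

6


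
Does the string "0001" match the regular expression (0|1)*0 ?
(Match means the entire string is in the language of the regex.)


|string| = 4; first = '0'; last = '1'

No, "0001" does not match (0|1)*0


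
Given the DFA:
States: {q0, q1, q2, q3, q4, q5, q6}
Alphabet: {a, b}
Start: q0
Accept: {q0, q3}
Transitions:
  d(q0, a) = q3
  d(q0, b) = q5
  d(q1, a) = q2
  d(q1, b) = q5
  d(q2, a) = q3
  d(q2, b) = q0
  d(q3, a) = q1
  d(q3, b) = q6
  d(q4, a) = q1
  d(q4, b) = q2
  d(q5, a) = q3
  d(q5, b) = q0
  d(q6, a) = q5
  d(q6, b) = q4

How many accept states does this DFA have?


Accept states listed: {q0, q3}
Counting: q0(1) q3(2)

2


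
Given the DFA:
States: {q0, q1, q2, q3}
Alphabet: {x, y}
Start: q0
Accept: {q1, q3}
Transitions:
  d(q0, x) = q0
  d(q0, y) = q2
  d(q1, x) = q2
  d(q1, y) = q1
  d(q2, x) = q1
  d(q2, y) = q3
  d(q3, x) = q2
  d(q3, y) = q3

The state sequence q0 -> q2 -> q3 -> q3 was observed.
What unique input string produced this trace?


Trace back each transition to find the symbol:
  q0 --[y]--> q2
  q2 --[y]--> q3
  q3 --[y]--> q3

"yyy"


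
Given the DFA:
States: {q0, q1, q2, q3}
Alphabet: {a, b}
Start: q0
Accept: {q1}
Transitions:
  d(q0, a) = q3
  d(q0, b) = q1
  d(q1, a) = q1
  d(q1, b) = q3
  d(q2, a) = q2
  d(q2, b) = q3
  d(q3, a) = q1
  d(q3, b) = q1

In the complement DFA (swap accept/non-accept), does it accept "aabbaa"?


Trace: q0 -> q3 -> q1 -> q3 -> q1 -> q1 -> q1
Final: q1
Original accept: {q1}
Complement: q1 is in original accept

No, complement rejects (original accepts)


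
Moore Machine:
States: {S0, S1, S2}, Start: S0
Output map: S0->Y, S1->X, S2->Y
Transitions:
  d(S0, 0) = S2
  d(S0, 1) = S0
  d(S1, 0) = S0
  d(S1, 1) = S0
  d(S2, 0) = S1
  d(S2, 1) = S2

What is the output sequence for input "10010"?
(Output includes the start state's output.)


Start: S0 (output Y)
  --1--> S0 (output Y)
  --0--> S2 (output Y)
  --0--> S1 (output X)
  --1--> S0 (output Y)
  --0--> S2 (output Y)

"YYYXYY"


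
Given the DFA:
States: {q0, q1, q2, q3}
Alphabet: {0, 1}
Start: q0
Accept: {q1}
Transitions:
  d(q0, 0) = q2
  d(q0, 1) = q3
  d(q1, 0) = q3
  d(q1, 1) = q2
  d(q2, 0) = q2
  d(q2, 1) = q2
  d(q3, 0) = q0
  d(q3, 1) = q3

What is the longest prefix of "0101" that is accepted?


Run the DFA, marking each prefix where the state is accepting:
  "" -> q0 [reject]
  "0" -> q2 [reject]
  "01" -> q2 [reject]
  "010" -> q2 [reject]
  "0101" -> q2 [reject]

No prefix is accepted
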